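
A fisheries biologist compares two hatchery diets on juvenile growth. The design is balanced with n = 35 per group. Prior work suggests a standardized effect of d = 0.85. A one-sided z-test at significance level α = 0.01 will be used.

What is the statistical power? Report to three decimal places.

Noncentrality parameter: δ = d·√(n/2) = 0.85 × √(35/2) = 3.5558
One-sided α = 0.01 → critical value z_{0.01} = 2.326.
Power = Φ(δ − 2.326) = Φ(1.229) = 0.8905.

Power ≈ 0.891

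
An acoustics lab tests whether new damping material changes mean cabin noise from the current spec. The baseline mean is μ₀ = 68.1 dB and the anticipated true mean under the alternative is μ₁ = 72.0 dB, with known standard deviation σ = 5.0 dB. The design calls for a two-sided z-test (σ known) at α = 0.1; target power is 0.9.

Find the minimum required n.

n = 15

Standardized effect: d = |μ₁ − μ₀| / σ = |72.0 − 68.1| / 5.0 = 0.7800
For power 0.9 need Φ(δ − z_{0.05}) = 0.9, so δ = z_{0.05} + z_{0.10} = 1.645 + 1.282 = 2.926.
(Ignoring the negligible lower-tail rejection probability gives the usual closed-form inversion.)
δ = d·√n ⇒ n = (δ/d)² = (2.926 / 0.7800)² = 14.08.
Round up to the next whole unit.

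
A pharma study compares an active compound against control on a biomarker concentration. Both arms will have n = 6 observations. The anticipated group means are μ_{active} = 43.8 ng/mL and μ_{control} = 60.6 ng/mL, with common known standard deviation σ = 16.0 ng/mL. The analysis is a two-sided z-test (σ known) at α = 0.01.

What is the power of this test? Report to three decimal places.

Standardized effect: d = |μ_{active} − μ_{control}| / σ = |43.8 − 60.6| / 16.0 = 1.0500
Noncentrality parameter: δ = d·√(n/2) = 1.0500 × √(6/2) = 1.8187
Critical value for a two-sided test at α = 0.01: z_{α/2} = 2.576.
Power = Φ(δ − 2.576) + Φ(−δ − 2.576) = Φ(-0.757) + Φ(-4.394) = 0.2245 + 0.0000 = 0.2245.

Power ≈ 0.224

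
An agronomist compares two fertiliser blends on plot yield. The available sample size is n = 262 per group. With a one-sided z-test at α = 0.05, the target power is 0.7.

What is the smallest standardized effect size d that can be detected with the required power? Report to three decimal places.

Required noncentrality: δ = z_{0.05} + z_{0.30} = 1.645 + 0.524 = 2.169.
δ = d·√(n/2) ⇒ d = δ/√(n/2) = 2.169/√(262/2) = 0.1895.

d ≈ 0.190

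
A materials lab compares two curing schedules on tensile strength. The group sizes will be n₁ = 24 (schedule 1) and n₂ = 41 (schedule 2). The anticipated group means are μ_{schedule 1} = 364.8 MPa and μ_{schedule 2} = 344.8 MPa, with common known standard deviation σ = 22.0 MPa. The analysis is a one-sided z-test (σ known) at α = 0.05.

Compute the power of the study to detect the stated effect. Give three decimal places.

Standardized effect: d = |μ_{schedule 1} − μ_{schedule 2}| / σ = |364.8 − 344.8| / 22.0 = 0.9091
Noncentrality parameter: δ = d / √(1/n₁ + 1/n₂) = 0.9091 / √(1/24 + 1/41) = 3.5371
Critical value for a one-sided test at α = 0.05: z_α = 1.645.
Power = P(Z > 1.645 − δ) = Φ(1.892) = 0.9708.

Power ≈ 0.971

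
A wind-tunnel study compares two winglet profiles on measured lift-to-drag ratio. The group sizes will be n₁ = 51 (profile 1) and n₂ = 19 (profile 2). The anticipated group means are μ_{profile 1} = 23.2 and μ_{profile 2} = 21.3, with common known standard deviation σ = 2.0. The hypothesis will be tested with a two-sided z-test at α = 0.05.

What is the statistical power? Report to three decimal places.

Standardized effect: d = |μ_{profile 1} − μ_{profile 2}| / σ = |23.2 − 21.3| / 2.0 = 0.9500
Noncentrality parameter: λ = d / √(1/n₁ + 1/n₂) = 0.9500 / √(1/51 + 1/19) = 3.5346
Two-sided α = 0.05 → critical value z_{0.025} = 1.960.
Power = Φ(λ − 1.960) + Φ(−λ − 1.960) = Φ(1.575) + Φ(-5.495) = 0.9423 + 0.0000 = 0.9423.

Power ≈ 0.942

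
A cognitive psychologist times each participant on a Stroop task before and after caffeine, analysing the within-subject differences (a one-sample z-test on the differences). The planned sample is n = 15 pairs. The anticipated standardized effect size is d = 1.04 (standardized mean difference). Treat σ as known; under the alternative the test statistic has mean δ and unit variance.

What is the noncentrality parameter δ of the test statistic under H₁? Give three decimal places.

δ ≈ 4.028

δ = d·√n = 1.04 × √15 = 4.0279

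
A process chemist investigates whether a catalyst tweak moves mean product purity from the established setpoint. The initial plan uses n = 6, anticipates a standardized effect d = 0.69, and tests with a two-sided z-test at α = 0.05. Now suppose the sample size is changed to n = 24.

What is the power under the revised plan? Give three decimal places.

Power ≈ 0.922

With n = 24: δ = d·√n = 0.69 × √24 = 3.3803. Critical value z_{0.025} = 1.960.
Revised power = Φ(δ − 1.960) + Φ(−δ − 1.960) = Φ(1.420) + Φ(-5.340) = 0.9222 + 0.0000 = 0.9222.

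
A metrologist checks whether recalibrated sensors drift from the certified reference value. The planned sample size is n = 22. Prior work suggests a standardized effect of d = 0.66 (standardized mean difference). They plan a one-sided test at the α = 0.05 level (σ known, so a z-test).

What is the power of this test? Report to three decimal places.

Power ≈ 0.927

Noncentrality parameter: δ = d·√n = 0.66 × √22 = 3.0957
One-sided α = 0.05 → critical value z_{0.05} = 1.645.
Power = P(Z > 1.645 − δ) = Φ(1.451) = 0.9266.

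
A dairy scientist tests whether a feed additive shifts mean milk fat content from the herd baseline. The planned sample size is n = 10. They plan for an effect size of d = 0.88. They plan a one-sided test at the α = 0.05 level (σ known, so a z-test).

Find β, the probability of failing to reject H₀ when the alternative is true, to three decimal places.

β ≈ 0.128

Noncentrality parameter: δ = d·√n = 0.88 × √10 = 2.7828
One-sided α = 0.05 → critical value z_{0.05} = 1.645.
Power = Φ(δ − 1.645) = Φ(1.138) = 0.8724.
Type II error: β = 1 − power = 1 − 0.8724 = 0.1276.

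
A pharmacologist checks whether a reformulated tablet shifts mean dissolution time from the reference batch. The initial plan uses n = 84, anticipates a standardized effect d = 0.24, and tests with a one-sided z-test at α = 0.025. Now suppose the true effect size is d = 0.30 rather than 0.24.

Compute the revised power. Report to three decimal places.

With d = 0.30: δ = d·√n = 0.30 × √84 = 2.7495. Critical value z_{0.025} = 1.960.
Revised power = Φ(δ − 1.960) = Φ(0.790) = 0.7851.

Power ≈ 0.785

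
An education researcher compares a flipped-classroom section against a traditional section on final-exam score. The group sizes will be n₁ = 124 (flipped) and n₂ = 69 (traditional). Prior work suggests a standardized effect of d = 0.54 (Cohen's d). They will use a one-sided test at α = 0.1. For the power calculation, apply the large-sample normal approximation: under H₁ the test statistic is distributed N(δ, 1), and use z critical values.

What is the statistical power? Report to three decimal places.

Power ≈ 0.990

Noncentrality parameter: δ = d / √(1/n₁ + 1/n₂) = 0.54 / √(1/124 + 1/69) = 3.5954
One-sided α = 0.1 → critical value z_{0.1} = 1.282.
Power = Φ(δ − 1.282) = Φ(2.314) = 0.9897.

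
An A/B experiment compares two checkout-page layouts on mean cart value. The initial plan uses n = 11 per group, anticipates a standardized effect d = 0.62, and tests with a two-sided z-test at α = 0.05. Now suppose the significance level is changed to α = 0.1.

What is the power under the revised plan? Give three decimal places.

Power ≈ 0.425

δ = d·√(n/2) = 0.62 × √(11/2) = 1.4540 (unchanged). New critical value: z_{0.05} = 1.645.
Revised power = Φ(δ − 1.645) + Φ(−δ − 1.645) = Φ(-0.191) + Φ(-3.099) = 0.4243 + 0.0010 = 0.4253.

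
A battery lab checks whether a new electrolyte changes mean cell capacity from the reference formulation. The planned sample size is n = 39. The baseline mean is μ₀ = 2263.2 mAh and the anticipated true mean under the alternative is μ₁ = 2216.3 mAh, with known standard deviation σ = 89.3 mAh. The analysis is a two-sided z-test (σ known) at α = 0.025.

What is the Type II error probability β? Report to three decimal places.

Standardized effect: d = |μ₁ − μ₀| / σ = |2216.3 − 2263.2| / 89.3 = 0.5252
Noncentrality parameter: δ = d·√n = 0.5252 × √39 = 3.2798
Two-sided α = 0.025 → critical value z_{0.0125} = 2.241.
Power = Φ(δ − 2.241) + Φ(−δ − 2.241) = Φ(1.038) + Φ(-5.521) = 0.8505 + 0.0000 = 0.8505.
Type II error: β = 1 − power = 1 − 0.8505 = 0.1495.

β ≈ 0.150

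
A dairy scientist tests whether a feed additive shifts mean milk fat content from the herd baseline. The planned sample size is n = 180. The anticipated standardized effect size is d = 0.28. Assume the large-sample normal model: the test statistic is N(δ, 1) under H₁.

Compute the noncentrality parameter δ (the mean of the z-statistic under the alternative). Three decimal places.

δ = d·√n = 0.28 × √180 = 3.7566

δ ≈ 3.757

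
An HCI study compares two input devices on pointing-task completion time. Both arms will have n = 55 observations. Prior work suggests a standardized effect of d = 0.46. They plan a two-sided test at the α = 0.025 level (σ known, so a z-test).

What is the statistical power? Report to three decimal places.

Power ≈ 0.568

Noncentrality parameter: δ = d·√(n/2) = 0.46 × √(55/2) = 2.4123
Critical value for a two-sided test at α = 0.025: z_{α/2} = 2.241.
Power = Φ(δ − 2.241) + Φ(−δ − 2.241) = Φ(0.171) + Φ(-4.654) = 0.5678 + 0.0000 = 0.5678.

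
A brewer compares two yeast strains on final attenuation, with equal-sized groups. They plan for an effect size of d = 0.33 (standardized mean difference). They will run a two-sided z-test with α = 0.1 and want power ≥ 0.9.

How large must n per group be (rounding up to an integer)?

n = 158 per group

Set Φ(δ − 1.645) = 0.9; then δ − 1.645 = Φ⁻¹(0.9) = 1.282, giving δ = 2.926.
(Ignoring the negligible lower-tail rejection probability gives the usual closed-form inversion.)
δ = d·√(n/2) ⇒ n = 2(δ/d)² = 2 × (2.926 / 0.33)² = 157.28.
Rounding up, n = 158 per group.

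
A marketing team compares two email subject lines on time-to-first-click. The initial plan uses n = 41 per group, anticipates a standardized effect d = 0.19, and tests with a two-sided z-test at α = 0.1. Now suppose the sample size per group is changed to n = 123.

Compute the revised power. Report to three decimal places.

Power ≈ 0.439

With n = 123 per group: δ = d·√(n/2) = 0.19 × √(123/2) = 1.4900. Critical value z_{0.05} = 1.645.
Revised power = Φ(δ − 1.645) + Φ(−δ − 1.645) = Φ(-0.155) + Φ(-3.135) = 0.4385 + 0.0009 = 0.4393.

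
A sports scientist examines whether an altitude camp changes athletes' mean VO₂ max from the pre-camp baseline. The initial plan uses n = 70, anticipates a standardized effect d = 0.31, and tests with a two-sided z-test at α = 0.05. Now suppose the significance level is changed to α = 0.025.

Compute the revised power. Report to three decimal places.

δ = d·√n = 0.31 × √70 = 2.5936 (unchanged). New critical value: z_{0.0125} = 2.241.
Revised power = Φ(δ − 2.241) + Φ(−δ − 2.241) = Φ(0.352) + Φ(-4.835) = 0.6377 + 0.0000 = 0.6377.

Power ≈ 0.638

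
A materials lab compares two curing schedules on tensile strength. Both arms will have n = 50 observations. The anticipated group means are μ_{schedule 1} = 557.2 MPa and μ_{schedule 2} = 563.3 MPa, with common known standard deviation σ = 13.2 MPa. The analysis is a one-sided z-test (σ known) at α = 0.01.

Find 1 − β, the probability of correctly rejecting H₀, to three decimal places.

Standardized effect: d = |μ_{schedule 1} − μ_{schedule 2}| / σ = |557.2 − 563.3| / 13.2 = 0.4621
Noncentrality parameter: δ = d·√(n/2) = 0.4621 × √(50/2) = 2.3106
Critical value for a one-sided test at α = 0.01: z_α = 2.326.
Power = Φ(δ − 2.326) = Φ(-0.016) = 0.4937.

Power ≈ 0.494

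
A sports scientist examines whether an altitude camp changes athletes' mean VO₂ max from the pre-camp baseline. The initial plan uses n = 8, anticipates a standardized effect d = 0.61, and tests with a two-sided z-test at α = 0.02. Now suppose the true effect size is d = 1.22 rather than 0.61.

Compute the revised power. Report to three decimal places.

Power ≈ 0.870

With d = 1.22: δ = d·√n = 1.22 × √8 = 3.4507. Critical value z_{0.01} = 2.326.
Revised power = Φ(δ − 2.326) + Φ(−δ − 2.326) = Φ(1.124) + Φ(-5.777) = 0.8696 + 0.0000 = 0.8696.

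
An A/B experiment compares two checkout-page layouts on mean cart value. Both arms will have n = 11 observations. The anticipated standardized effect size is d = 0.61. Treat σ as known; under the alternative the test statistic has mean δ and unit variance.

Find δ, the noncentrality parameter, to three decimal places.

δ ≈ 1.431

δ = d·√(n/2) = 0.61 × √(11/2) = 1.4306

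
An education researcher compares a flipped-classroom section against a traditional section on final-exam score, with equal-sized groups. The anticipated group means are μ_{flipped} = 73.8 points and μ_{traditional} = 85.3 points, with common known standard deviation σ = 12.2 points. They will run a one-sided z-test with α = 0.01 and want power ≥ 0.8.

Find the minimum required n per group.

n = 23 per group

Standardized effect: d = |μ_{flipped} − μ_{traditional}| / σ = |73.8 − 85.3| / 12.2 = 0.9426
Set Φ(δ − 2.326) = 0.8; then δ − 2.326 = Φ⁻¹(0.8) = 0.842, giving δ = 3.168.
δ = d·√(n/2) ⇒ n = 2(δ/d)² = 2 × (3.168 / 0.9426)² = 22.59.
Rounding up, n = 23 per group.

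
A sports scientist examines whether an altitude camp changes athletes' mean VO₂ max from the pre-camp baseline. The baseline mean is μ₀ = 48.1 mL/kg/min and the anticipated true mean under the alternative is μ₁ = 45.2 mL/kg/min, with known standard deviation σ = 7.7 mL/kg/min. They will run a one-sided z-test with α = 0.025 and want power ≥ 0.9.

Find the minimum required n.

n = 75

Standardized effect: d = |μ₁ − μ₀| / σ = |45.2 − 48.1| / 7.7 = 0.3766
For power 0.9 need Φ(δ − z_{0.025}) = 0.9, so δ = z_{0.025} + z_{0.10} = 1.960 + 1.282 = 3.242.
δ = d·√n ⇒ n = (δ/d)² = (3.242 / 0.3766)² = 74.08.
Rounding up, n = 75.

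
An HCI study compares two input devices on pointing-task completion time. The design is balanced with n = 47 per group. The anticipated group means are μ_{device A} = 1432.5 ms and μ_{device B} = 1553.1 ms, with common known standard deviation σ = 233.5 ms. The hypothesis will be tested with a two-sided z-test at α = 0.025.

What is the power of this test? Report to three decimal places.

Power ≈ 0.603

Standardized effect: d = |μ_{device A} − μ_{device B}| / σ = |1432.5 − 1553.1| / 233.5 = 0.5165
Noncentrality parameter: δ = d·√(n/2) = 0.5165 × √(47/2) = 2.5038
Two-sided α = 0.025 → critical value z_{0.0125} = 2.241.
Power = Φ(δ − 2.241) + Φ(−δ − 2.241) = Φ(0.262) + Φ(-4.745) = 0.6035 + 0.0000 = 0.6035.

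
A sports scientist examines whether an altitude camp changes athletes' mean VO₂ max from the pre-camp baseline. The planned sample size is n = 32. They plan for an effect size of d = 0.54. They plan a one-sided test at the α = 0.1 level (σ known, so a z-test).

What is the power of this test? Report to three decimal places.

Power ≈ 0.962

Noncentrality parameter: δ = d·√n = 0.54 × √32 = 3.0547
Critical value for a one-sided test at α = 0.1: z_α = 1.282.
Power = P(Z > 1.282 − δ) = Φ(1.773) = 0.9619.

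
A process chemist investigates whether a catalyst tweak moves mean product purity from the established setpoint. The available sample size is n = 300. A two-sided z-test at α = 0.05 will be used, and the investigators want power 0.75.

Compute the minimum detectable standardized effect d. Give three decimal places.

d ≈ 0.152

Required noncentrality: δ = z_{0.025} + z_{0.25} = 1.960 + 0.674 = 2.634.
(Lower-tail contribution to power is negligible for δ > 0.)
δ = d·√n ⇒ d = δ/√n = 2.634/√300 = 0.1521.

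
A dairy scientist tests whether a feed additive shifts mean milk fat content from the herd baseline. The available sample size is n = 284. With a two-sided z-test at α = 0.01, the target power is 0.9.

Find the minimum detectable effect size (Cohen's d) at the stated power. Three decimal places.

d ≈ 0.229

Need Φ(δ − 2.576) = 0.9, so δ = 2.576 + 1.282 = 3.857.
(Lower-tail contribution to power is negligible for δ > 0.)
δ = d·√n ⇒ d = δ/√n = 3.857/√284 = 0.2289.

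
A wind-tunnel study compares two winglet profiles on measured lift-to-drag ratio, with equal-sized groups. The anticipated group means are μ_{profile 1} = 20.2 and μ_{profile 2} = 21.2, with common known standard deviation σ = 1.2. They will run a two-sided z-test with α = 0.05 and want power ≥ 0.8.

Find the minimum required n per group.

n = 23 per group

Standardized effect: d = |μ_{profile 1} − μ_{profile 2}| / σ = |20.2 − 21.2| / 1.2 = 0.8333
Set Φ(δ − 1.960) = 0.8; then δ − 1.960 = Φ⁻¹(0.8) = 0.842, giving δ = 2.802.
(Ignoring the negligible lower-tail rejection probability gives the usual closed-form inversion.)
δ = d·√(n/2) ⇒ n = 2(δ/d)² = 2 × (2.802 / 0.8333)² = 22.60.
Round up to the next whole unit.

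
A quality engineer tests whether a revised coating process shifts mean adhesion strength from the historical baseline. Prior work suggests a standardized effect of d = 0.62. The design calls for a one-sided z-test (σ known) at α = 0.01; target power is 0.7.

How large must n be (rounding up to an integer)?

For power 0.7 need Φ(δ − z_{0.01}) = 0.7, so δ = z_{0.01} + z_{0.30} = 2.326 + 0.524 = 2.851.
δ = d·√n ⇒ n = (δ/d)² = (2.851 / 0.62)² = 21.14.
Round up to the next whole unit.

n = 22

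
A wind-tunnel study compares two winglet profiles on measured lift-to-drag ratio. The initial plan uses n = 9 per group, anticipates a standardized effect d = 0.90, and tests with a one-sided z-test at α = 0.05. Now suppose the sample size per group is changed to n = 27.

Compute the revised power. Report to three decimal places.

With n = 27 per group: δ = d·√(n/2) = 0.90 × √(27/2) = 3.3068. Critical value z_{0.05} = 1.645.
Revised power = Φ(δ − 1.645) = Φ(1.662) = 0.9517.

Power ≈ 0.952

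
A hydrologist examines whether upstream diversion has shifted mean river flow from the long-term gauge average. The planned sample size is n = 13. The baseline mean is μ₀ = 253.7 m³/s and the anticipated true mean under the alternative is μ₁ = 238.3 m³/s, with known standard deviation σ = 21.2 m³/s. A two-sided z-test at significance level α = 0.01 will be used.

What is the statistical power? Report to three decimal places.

Power ≈ 0.517

Standardized effect: d = |μ₁ − μ₀| / σ = |238.3 − 253.7| / 21.2 = 0.7264
Noncentrality parameter: δ = d·√n = 0.7264 × √13 = 2.6191
Critical value for a two-sided test at α = 0.01: z_{α/2} = 2.576.
Power = Φ(δ − 2.576) + Φ(−δ − 2.576) = Φ(0.043) + Φ(-5.195) = 0.5173 + 0.0000 = 0.5173.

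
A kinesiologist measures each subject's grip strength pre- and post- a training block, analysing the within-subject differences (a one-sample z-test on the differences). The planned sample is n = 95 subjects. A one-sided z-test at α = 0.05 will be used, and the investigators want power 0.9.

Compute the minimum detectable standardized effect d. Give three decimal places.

Need Φ(δ − 1.645) = 0.9, so δ = 1.645 + 1.282 = 2.926.
δ = d·√n ⇒ d = δ/√n = 2.926/√95 = 0.3002.

d ≈ 0.300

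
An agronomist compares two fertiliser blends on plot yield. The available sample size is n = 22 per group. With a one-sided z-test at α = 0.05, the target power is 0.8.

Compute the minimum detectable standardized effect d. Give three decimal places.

Required noncentrality: δ = z_{0.05} + z_{0.20} = 1.645 + 0.842 = 2.486.
δ = d·√(n/2) ⇒ d = δ/√(n/2) = 2.486/√(22/2) = 0.7497.

d ≈ 0.750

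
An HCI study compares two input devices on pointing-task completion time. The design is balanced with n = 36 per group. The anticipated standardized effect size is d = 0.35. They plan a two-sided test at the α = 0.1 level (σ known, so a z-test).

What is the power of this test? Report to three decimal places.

Power ≈ 0.437

Noncentrality parameter: δ = d·√(n/2) = 0.35 × √(36/2) = 1.4849
Critical value for a two-sided test at α = 0.1: z_{α/2} = 1.645.
Power = Φ(δ − 1.645) + Φ(−δ − 1.645) = Φ(-0.160) + Φ(-3.130) = 0.4365 + 0.0009 = 0.4373.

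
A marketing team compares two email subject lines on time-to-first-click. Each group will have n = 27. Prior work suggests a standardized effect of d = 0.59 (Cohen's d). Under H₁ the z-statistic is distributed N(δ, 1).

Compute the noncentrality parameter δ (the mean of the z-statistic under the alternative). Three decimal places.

δ = d·√(n/2) = 0.59 × √(27/2) = 2.1678

δ ≈ 2.168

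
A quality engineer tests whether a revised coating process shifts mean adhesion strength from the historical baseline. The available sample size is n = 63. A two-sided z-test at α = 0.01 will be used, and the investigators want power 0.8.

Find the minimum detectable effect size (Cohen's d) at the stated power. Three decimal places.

Need Φ(δ − 2.576) = 0.8, so δ = 2.576 + 0.842 = 3.417.
(Lower-tail contribution to power is negligible for δ > 0.)
δ = d·√n ⇒ d = δ/√n = 3.417/√63 = 0.4306.

d ≈ 0.431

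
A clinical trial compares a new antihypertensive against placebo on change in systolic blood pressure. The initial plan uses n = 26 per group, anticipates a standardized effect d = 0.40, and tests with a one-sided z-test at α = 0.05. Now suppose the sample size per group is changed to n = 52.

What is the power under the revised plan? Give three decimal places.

With n = 52 per group: δ = d·√(n/2) = 0.40 × √(52/2) = 2.0396. Critical value z_{0.05} = 1.645.
Revised power = P(Z > 1.645 − δ) = Φ(0.395) = 0.6535.

Power ≈ 0.653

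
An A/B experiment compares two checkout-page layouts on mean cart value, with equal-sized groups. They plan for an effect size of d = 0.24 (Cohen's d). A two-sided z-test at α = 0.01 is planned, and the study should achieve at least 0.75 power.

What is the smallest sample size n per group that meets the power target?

n = 367 per group

For power 0.75 need Φ(δ − z_{0.005}) = 0.75, so δ = z_{0.005} + z_{0.25} = 2.576 + 0.674 = 3.250.
(Ignoring the negligible lower-tail rejection probability gives the usual closed-form inversion.)
δ = d·√(n/2) ⇒ n = 2(δ/d)² = 2 × (3.250 / 0.24)² = 366.83.
Round up to the next whole unit.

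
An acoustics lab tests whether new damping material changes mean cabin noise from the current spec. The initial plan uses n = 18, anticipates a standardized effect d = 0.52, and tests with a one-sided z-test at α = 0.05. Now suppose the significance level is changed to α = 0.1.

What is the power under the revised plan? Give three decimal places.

δ = d·√n = 0.52 × √18 = 2.2062 (unchanged). New critical value: z_{0.1} = 1.282.
Revised power = Φ(δ − 1.282) = Φ(0.925) = 0.8224.

Power ≈ 0.822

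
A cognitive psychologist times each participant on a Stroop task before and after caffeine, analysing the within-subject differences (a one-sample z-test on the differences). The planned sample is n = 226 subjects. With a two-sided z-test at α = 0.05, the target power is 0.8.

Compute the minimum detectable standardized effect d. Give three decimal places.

Required noncentrality: δ = z_{0.025} + z_{0.20} = 1.960 + 0.842 = 2.802.
(Lower-tail contribution to power is negligible for δ > 0.)
δ = d·√n ⇒ d = δ/√n = 2.802/√226 = 0.1864.

d ≈ 0.186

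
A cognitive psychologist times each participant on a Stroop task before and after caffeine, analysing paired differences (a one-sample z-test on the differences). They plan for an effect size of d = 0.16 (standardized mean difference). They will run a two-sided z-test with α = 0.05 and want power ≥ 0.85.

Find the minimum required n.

n = 351

Set Φ(δ − 1.960) = 0.85; then δ − 1.960 = Φ⁻¹(0.85) = 1.036, giving δ = 2.996.
(The Φ(−δ − z_{α/2}) term is vanishingly small for δ > 0 and is dropped in the standard sample-size formula.)
δ = d·√n ⇒ n = (δ/d)² = (2.996 / 0.16)² = 350.72.
Round up to the next whole unit.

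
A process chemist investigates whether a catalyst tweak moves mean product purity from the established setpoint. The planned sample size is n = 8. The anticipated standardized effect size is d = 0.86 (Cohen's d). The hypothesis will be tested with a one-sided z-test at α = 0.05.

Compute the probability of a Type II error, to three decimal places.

β ≈ 0.215

Noncentrality parameter: δ = d·√n = 0.86 × √8 = 2.4324
One-sided α = 0.05 → critical value z_{0.05} = 1.645.
Power = Φ(δ − 1.645) = Φ(0.788) = 0.7845.
Type II error: β = 1 − power = 1 − 0.7845 = 0.2155.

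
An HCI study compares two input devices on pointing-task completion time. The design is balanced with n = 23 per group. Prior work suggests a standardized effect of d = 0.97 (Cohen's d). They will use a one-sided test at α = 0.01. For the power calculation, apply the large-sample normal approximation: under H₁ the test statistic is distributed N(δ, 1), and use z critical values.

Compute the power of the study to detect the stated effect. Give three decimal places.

Noncentrality parameter: δ = d·√(n/2) = 0.97 × √(23/2) = 3.2894
One-sided α = 0.01 → critical value z_{0.01} = 2.326.
Power = Φ(δ − 2.326) = Φ(0.963) = 0.8322.

Power ≈ 0.832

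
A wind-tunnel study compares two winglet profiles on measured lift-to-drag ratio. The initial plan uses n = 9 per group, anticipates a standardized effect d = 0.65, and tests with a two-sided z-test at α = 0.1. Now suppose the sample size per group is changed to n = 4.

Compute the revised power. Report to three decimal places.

Power ≈ 0.239

With n = 4 per group: δ = d·√(n/2) = 0.65 × √(4/2) = 0.9192. Critical value z_{0.05} = 1.645.
Revised power = Φ(δ − 1.645) + Φ(−δ − 1.645) = Φ(-0.726) + Φ(-2.564) = 0.2340 + 0.0052 = 0.2392.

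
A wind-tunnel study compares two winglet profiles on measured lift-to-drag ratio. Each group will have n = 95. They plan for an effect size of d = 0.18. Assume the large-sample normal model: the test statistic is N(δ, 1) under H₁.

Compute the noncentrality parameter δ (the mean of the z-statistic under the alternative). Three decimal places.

δ ≈ 1.241

δ = d·√(n/2) = 0.18 × √(95/2) = 1.2406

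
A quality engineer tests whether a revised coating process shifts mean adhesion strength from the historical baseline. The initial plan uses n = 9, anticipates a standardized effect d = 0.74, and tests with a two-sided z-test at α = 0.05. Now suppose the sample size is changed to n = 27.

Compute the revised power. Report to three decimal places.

Power ≈ 0.970

With n = 27: δ = d·√n = 0.74 × √27 = 3.8452. Critical value z_{0.025} = 1.960.
Revised power = Φ(δ − 1.960) + Φ(−δ − 1.960) = Φ(1.885) + Φ(-5.805) = 0.9703 + 0.0000 = 0.9703.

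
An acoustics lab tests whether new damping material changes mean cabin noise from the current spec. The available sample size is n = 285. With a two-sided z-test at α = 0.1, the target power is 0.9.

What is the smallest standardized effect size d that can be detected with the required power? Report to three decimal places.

d ≈ 0.173

Need Φ(δ − 1.645) = 0.9, so δ = 1.645 + 1.282 = 2.926.
(The second rejection-region term Φ(−δ − z_{α/2}) is negligible and dropped.)
δ = d·√n ⇒ d = δ/√n = 2.926/√285 = 0.1733.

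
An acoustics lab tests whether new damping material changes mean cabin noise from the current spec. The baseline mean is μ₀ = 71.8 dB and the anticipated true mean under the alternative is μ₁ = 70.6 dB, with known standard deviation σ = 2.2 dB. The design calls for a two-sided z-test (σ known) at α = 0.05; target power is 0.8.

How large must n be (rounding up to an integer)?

n = 27

Standardized effect: d = |μ₁ − μ₀| / σ = |70.6 − 71.8| / 2.2 = 0.5455
Set Φ(δ − 1.960) = 0.8; then δ − 1.960 = Φ⁻¹(0.8) = 0.842, giving δ = 2.802.
(Ignoring the negligible lower-tail rejection probability gives the usual closed-form inversion.)
δ = d·√n ⇒ n = (δ/d)² = (2.802 / 0.5455)² = 26.38.
Round up to the next whole unit.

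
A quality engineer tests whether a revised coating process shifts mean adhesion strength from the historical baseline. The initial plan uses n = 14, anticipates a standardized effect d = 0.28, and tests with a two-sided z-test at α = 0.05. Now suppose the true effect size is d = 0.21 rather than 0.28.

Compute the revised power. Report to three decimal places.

Power ≈ 0.123

With d = 0.21: δ = d·√n = 0.21 × √14 = 0.7857. Critical value z_{0.025} = 1.960.
Revised power = Φ(δ − 1.960) + Φ(−δ − 1.960) = Φ(-1.174) + Φ(-2.746) = 0.1202 + 0.0030 = 0.1232.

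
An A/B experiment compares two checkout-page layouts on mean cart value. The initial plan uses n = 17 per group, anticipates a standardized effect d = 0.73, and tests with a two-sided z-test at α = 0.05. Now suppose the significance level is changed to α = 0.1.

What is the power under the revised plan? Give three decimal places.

Power ≈ 0.686

δ = d·√(n/2) = 0.73 × √(17/2) = 2.1283 (unchanged). New critical value: z_{0.05} = 1.645.
Revised power = Φ(δ − 1.645) + Φ(−δ − 1.645) = Φ(0.483) + Φ(-3.773) = 0.6856 + 0.0001 = 0.6857.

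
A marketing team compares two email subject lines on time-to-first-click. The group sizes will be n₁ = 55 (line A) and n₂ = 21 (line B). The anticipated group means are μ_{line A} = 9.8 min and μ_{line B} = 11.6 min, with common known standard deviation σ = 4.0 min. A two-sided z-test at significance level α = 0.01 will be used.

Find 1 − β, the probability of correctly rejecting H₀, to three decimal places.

Standardized effect: d = |μ_{line A} − μ_{line B}| / σ = |9.8 − 11.6| / 4.0 = 0.4500
Noncentrality parameter: δ = d / √(1/n₁ + 1/n₂) = 0.4500 / √(1/55 + 1/21) = 1.7543
Two-sided α = 0.01 → critical value z_{0.005} = 2.576.
Power = Φ(δ − 2.576) + Φ(−δ − 2.576) = Φ(-0.822) + Φ(-4.330) = 0.2057 + 0.0000 = 0.2057.

Power ≈ 0.206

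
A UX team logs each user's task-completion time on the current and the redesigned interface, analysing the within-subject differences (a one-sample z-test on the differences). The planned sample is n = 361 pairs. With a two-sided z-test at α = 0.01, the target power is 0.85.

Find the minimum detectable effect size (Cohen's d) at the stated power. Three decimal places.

d ≈ 0.190

Need Φ(δ − 2.576) = 0.85, so δ = 2.576 + 1.036 = 3.612.
(The second rejection-region term Φ(−δ − z_{α/2}) is negligible and dropped.)
δ = d·√n ⇒ d = δ/√n = 3.612/√361 = 0.1901.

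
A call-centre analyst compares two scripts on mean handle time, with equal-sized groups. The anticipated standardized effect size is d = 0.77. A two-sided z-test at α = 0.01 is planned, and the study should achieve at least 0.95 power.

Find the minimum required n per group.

n = 61 per group

Set Φ(δ − 2.576) = 0.95; then δ − 2.576 = Φ⁻¹(0.95) = 1.645, giving δ = 4.221.
(The Φ(−δ − z_{α/2}) term is vanishingly small for δ > 0 and is dropped in the standard sample-size formula.)
δ = d·√(n/2) ⇒ n = 2(δ/d)² = 2 × (4.221 / 0.77)² = 60.09.
Rounding up, n = 61 per group.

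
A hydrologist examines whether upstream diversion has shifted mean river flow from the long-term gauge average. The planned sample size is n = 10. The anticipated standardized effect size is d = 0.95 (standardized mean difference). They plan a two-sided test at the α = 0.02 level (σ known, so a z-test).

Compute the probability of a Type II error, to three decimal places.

Noncentrality parameter: δ = d·√n = 0.95 × √10 = 3.0042
Critical value for a two-sided test at α = 0.02: z_{α/2} = 2.326.
Power = Φ(δ − 2.326) + Φ(−δ − 2.326) = Φ(0.678) + Φ(-5.331) = 0.7511 + 0.0000 = 0.7511.
Type II error: β = 1 − power = 1 − 0.7511 = 0.2489.

β ≈ 0.249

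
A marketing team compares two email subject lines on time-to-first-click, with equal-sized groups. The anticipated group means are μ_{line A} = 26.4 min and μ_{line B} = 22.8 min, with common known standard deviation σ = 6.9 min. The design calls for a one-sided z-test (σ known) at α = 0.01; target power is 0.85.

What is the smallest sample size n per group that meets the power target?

Standardized effect: d = |μ_{line A} − μ_{line B}| / σ = |26.4 − 22.8| / 6.9 = 0.5217
Set Φ(δ − 2.326) = 0.85; then δ − 2.326 = Φ⁻¹(0.85) = 1.036, giving δ = 3.363.
δ = d·√(n/2) ⇒ n = 2(δ/d)² = 2 × (3.363 / 0.5217)² = 83.08.
Round up to the next whole unit.

n = 84 per group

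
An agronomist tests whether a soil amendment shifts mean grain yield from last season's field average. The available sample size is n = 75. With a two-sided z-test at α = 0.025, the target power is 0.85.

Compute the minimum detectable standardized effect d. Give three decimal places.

d ≈ 0.378

Need Φ(δ − 2.241) = 0.85, so δ = 2.241 + 1.036 = 3.278.
(The second rejection-region term Φ(−δ − z_{α/2}) is negligible and dropped.)
δ = d·√n ⇒ d = δ/√n = 3.278/√75 = 0.3785.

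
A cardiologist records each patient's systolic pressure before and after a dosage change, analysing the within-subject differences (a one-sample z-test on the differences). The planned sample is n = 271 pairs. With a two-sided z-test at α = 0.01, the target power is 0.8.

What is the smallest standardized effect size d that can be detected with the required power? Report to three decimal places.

Need Φ(δ − 2.576) = 0.8, so δ = 2.576 + 0.842 = 3.417.
(Lower-tail contribution to power is negligible for δ > 0.)
δ = d·√n ⇒ d = δ/√n = 3.417/√271 = 0.2076.

d ≈ 0.208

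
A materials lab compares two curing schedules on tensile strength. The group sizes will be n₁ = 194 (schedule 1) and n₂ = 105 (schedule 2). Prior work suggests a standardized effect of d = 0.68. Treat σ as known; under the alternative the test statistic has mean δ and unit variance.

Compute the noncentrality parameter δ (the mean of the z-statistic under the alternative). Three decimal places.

δ ≈ 5.613

The noncentrality parameter scales effect size by the design's sample-size factor: δ = d / √(1/n₁ + 1/n₂) = 0.68 / √(1/194 + 1/105) = 5.6127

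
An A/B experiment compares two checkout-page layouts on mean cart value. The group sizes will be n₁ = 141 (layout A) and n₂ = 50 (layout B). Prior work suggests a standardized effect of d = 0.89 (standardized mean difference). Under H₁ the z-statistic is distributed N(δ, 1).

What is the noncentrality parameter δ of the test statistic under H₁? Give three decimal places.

δ ≈ 5.407

The noncentrality parameter scales effect size by the design's sample-size factor: δ = d / √(1/n₁ + 1/n₂) = 0.89 / √(1/141 + 1/50) = 5.4071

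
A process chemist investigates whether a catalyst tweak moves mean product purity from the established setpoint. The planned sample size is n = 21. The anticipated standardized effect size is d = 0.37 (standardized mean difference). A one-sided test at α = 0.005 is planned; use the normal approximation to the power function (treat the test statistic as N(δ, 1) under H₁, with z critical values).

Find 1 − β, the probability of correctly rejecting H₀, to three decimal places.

Noncentrality parameter: λ = d·√n = 0.37 × √21 = 1.6956
Critical value for a one-sided test at α = 0.005: z_α = 2.576.
Power = P(Z > 2.576 − λ) = Φ(-0.880) = 0.1894.

Power ≈ 0.189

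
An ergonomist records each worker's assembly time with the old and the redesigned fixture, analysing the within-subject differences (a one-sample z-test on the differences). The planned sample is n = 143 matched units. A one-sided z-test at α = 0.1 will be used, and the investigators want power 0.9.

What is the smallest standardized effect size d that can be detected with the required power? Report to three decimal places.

d ≈ 0.214

Need Φ(δ − 1.282) = 0.9, so δ = 1.282 + 1.282 = 2.563.
δ = d·√n ⇒ d = δ/√n = 2.563/√143 = 0.2143.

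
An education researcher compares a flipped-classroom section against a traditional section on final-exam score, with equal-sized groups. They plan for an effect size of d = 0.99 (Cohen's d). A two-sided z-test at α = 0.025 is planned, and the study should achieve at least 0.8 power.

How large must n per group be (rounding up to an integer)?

n = 20 per group

Set Φ(δ − 2.241) = 0.8; then δ − 2.241 = Φ⁻¹(0.8) = 0.842, giving δ = 3.083.
(For δ > 0 the lower-tail rejection region contributes negligibly to power, so the one-term inversion is standard.)
δ = d·√(n/2) ⇒ n = 2(δ/d)² = 2 × (3.083 / 0.99)² = 19.40.
Rounding up, n = 20 per group.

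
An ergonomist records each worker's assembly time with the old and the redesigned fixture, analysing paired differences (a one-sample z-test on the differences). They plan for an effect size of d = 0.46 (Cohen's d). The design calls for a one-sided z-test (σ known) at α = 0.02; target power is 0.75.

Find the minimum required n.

Set Φ(δ − 2.054) = 0.75; then δ − 2.054 = Φ⁻¹(0.75) = 0.674, giving δ = 2.728.
δ = d·√n ⇒ n = (δ/d)² = (2.728 / 0.46)² = 35.18.
Rounding up, n = 36.

n = 36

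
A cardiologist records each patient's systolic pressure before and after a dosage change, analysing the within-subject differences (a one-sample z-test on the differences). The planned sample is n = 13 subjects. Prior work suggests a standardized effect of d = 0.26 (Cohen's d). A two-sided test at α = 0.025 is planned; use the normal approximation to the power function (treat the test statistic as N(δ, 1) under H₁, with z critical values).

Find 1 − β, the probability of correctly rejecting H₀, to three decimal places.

Power ≈ 0.097

Noncentrality parameter: δ = d·√n = 0.26 × √13 = 0.9374
Two-sided α = 0.025 → critical value z_{0.0125} = 2.241.
Power = Φ(δ − 2.241) + Φ(−δ − 2.241) = Φ(-1.304) + Φ(-3.179) = 0.0961 + 0.0007 = 0.0969.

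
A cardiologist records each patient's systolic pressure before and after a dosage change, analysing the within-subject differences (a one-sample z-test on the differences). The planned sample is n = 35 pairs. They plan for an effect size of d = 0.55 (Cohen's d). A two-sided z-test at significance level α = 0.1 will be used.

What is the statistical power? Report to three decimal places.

Power ≈ 0.946

Noncentrality parameter: δ = d·√n = 0.55 × √35 = 3.2538
Critical value for a two-sided test at α = 0.1: z_{α/2} = 1.645.
Power = Φ(δ − 1.645) + Φ(−δ − 1.645) = Φ(1.609) + Φ(-4.899) = 0.9462 + 0.0000 = 0.9462.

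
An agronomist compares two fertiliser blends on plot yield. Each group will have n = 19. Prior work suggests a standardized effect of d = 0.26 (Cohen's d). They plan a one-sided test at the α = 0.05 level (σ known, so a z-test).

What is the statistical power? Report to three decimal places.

Noncentrality parameter: δ = d·√(n/2) = 0.26 × √(19/2) = 0.8014
Critical value for a one-sided test at α = 0.05: z_α = 1.645.
Power = P(Z > 1.645 − δ) = Φ(-0.843) = 0.1995.

Power ≈ 0.199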